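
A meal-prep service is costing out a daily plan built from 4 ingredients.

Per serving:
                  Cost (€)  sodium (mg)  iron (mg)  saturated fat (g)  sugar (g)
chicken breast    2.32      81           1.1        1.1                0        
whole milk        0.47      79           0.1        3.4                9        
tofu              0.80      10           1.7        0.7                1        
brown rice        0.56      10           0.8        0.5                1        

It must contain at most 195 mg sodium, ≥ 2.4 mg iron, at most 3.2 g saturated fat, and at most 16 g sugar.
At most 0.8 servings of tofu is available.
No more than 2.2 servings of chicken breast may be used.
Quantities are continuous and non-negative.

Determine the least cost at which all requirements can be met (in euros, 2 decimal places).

€1.37

Treat it as an LP. Let x1 = servings of chicken breast, x2 = servings of whole milk, x3 = servings of tofu, x4 = servings of brown rice.
Minimise 2.32x1 + 0.47x2 + 0.8x3 + 0.56x4 s.t.:
  81x1 + 79x2 + 10x3 + 10x4 ≤ 195   (sodium)
  1.1x1 + 0.1x2 + 1.7x3 + 0.8x4 ≥ 2.4   (iron)
  1.1x1 + 3.4x2 + 0.7x3 + 0.5x4 ≤ 3.2   (saturated fat)
  9x2 + 1x3 + 1x4 ≤ 16   (sugar)
  x3 ≤ 0.8
  x1 ≤ 2.2
  x1, x2, x3, x4 ≥ 0.
The minimum-cost mix takes nothing from chicken breast, whole milk — only tofu, brown rice. Binding constraints: iron and the tofu cap.
Optimal quantities: tofu = 0.8 servings, brown rice = 1.3 servings.
Hence cost = 0.8·0.8 + 0.56·1.3 = €1.3680.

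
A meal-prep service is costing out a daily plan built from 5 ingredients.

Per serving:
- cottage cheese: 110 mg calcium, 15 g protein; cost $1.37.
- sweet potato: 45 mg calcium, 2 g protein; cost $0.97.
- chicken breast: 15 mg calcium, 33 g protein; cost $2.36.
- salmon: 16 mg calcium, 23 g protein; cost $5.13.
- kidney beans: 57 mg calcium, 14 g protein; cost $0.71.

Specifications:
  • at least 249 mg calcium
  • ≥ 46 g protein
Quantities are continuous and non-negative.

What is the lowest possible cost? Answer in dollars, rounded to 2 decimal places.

$3.10

Let x1 = servings of cottage cheese, x2 = servings of sweet potato, x3 = servings of chicken breast, x4 = servings of salmon, x5 = servings of kidney beans.
Minimise 1.37x1 + 0.97x2 + 2.36x3 + 5.13x4 + 0.71x5 s.t.:
  110x1 + 45x2 + 15x3 + 16x4 + 57x5 ≥ 249   (calcium)
  15x1 + 2x2 + 33x3 + 23x4 + 14x5 ≥ 46   (protein)
  x1, x2, x3, x4, x5 ≥ 0.
The optimal basis is {cottage cheese, kidney beans}; sweet potato, chicken breast, salmon drop out. The calcium and protein requirements are met with equality.
Optimal quantities: cottage cheese = 1.261 servings, kidney beans = 1.934 servings.
Objective = 1.37·1.261 + 0.71·1.934 = 3.1007.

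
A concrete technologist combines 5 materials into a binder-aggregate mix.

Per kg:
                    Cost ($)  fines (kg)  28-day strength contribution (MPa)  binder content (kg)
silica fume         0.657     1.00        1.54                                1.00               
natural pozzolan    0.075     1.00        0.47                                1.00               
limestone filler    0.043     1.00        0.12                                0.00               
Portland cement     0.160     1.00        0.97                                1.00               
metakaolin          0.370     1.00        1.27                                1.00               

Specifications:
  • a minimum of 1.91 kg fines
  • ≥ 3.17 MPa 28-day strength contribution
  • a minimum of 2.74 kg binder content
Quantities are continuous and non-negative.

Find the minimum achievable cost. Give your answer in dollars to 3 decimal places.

$0.506

This is a linear program. Let x1 = kg of silica fume, x2 = kg of natural pozzolan, x3 = kg of limestone filler, x4 = kg of Portland cement, x5 = kg of metakaolin.
Minimise 0.657x1 + 0.075x2 + 0.043x3 + 0.16x4 + 0.37x5 with:
  1x1 + 1x2 + 1x3 + 1x4 + 1x5 ≥ 1.91   (fines)
  1.54x1 + 0.47x2 + 0.12x3 + 0.97x4 + 1.27x5 ≥ 3.17   (28-day strength contribution)
  1x1 + 1x2 + 1x4 + 1x5 ≥ 2.74   (binder content)
  x1, x2, x3, x4, x5 ≥ 0.
The cheapest feasible vertex uses only natural pozzolan; silica fume, limestone filler, Portland cement, metakaolin are not used. Binding constraint: 28-day strength contribution.
That vertex is x2 = 6.745.
Total cost: 0.075·6.745 = 0.50588.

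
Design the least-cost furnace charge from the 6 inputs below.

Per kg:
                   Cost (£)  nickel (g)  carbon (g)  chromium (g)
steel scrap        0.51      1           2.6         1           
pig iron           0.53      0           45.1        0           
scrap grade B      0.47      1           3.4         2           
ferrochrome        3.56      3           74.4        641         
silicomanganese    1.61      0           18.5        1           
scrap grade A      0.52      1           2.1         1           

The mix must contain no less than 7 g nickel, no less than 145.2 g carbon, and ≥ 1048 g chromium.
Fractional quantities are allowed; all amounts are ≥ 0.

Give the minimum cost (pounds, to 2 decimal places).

£6.99

Let x1 = kg of steel scrap, x2 = kg of pig iron, x3 = kg of scrap grade B, x4 = kg of ferrochrome, x5 = kg of silicomanganese, x6 = kg of scrap grade A.
Minimize 0.51x1 + 0.53x2 + 0.47x3 + 3.56x4 + 1.61x5 + 0.52x6 subject to:
  1x1 + 1x3 + 3x4 + 1x6 ≥ 7   (nickel)
  2.6x1 + 45.1x2 + 3.4x3 + 74.4x4 + 18.5x5 + 2.1x6 ≥ 145.2   (carbon)
  1x1 + 2x3 + 641x4 + 1x5 + 1x6 ≥ 1048   (chromium)
  x1, x2, x3, x4, x5, x6 ≥ 0.
The cheapest feasible vertex uses only pig iron, scrap grade B, ferrochrome; steel scrap, silicomanganese, scrap grade A are not used. The nickel, carbon, chromium requirements are met with equality.
So pig iron = 0.3738 kg, scrap grade B = 2.115 kg, ferrochrome = 1.628 kg.
Total cost: 0.53·0.3738 + 0.47·2.115 + 3.56·1.628 = 6.9878.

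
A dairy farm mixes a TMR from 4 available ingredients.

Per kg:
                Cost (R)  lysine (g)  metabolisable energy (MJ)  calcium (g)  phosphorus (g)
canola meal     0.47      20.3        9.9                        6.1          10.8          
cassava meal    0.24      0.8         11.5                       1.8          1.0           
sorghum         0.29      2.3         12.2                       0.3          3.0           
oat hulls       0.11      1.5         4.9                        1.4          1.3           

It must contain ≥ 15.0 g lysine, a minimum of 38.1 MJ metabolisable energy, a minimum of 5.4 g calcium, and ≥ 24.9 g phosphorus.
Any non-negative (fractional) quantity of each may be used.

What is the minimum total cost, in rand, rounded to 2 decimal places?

Let x1 = kg of canola meal, x2 = kg of cassava meal, x3 = kg of sorghum, x4 = kg of oat hulls.
min 0.47x1 + 0.24x2 + 0.29x3 + 0.11x4 s.t.:
  20.3x1 + 0.8x2 + 2.3x3 + 1.5x4 ≥ 15   (lysine)
  9.9x1 + 11.5x2 + 12.2x3 + 4.9x4 ≥ 38.1   (metabolisable energy)
  6.1x1 + 1.8x2 + 0.3x3 + 1.4x4 ≥ 5.4   (calcium)
  10.8x1 + 1x2 + 3x3 + 1.3x4 ≥ 24.9   (phosphorus)
  x1, x2, x3, x4 ≥ 0.
The cheapest feasible vertex uses only canola meal, oat hulls; cassava meal, sorghum are not used. There the metabolisable energy and phosphorus constraints are tight.
So canola meal = 1.81 kg, oat hulls = 4.119 kg.
Cost = 0.47·1.81 + 0.11·4.119 = 1.3038.

R1.30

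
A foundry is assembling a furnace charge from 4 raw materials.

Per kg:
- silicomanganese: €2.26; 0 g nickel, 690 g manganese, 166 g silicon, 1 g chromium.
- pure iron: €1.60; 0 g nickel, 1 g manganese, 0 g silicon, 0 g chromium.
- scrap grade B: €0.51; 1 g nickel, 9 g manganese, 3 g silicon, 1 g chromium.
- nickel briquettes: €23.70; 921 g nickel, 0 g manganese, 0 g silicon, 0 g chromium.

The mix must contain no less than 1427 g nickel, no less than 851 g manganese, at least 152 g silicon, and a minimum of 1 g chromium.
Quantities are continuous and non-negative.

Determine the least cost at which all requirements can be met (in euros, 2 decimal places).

Let x1 = kg of silicomanganese, x2 = kg of pure iron, x3 = kg of scrap grade B, x4 = kg of nickel briquettes.
Minimise 2.26x1 + 1.6x2 + 0.51x3 + 23.7x4 s.t.:
  1x3 + 921x4 ≥ 1427   (nickel)
  690x1 + 1x2 + 9x3 ≥ 851   (manganese)
  166x1 + 3x3 ≥ 152   (silicon)
  1x1 + 1x3 ≥ 1   (chromium)
  x1, x2, x3, x4 ≥ 0.
The cheapest feasible vertex uses only silicomanganese, nickel briquettes; pure iron, scrap grade B are not used. There the nickel and manganese constraints are tight.
Optimal quantities: silicomanganese = 1.2333 kg, nickel briquettes = 1.5494 kg.
Cost = 2.26·1.2333 + 23.7·1.5494 = 39.5080.

€39.51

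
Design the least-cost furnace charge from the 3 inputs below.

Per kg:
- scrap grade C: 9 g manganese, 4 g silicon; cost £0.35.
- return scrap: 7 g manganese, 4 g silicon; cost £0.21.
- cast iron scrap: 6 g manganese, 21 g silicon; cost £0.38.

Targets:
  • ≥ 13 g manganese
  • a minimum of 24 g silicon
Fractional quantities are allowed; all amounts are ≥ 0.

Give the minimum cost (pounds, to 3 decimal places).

Let x1 = kg of scrap grade C, x2 = kg of return scrap, x3 = kg of cast iron scrap.
Minimize 0.35x1 + 0.21x2 + 0.38x3 s.t.:
  9x1 + 7x2 + 6x3 ≥ 13   (manganese)
  4x1 + 4x2 + 21x3 ≥ 24   (silicon)
  x1, x2, x3 ≥ 0.
At the optimum only return scrap, cast iron scrap are positive (scrap grade C = 0). Binding constraints: manganese and silicon.
That vertex is x2 = 1.049, x3 = 0.9431.
Objective = 0.21·1.049 + 0.38·0.9431 = 0.57867.

£0.579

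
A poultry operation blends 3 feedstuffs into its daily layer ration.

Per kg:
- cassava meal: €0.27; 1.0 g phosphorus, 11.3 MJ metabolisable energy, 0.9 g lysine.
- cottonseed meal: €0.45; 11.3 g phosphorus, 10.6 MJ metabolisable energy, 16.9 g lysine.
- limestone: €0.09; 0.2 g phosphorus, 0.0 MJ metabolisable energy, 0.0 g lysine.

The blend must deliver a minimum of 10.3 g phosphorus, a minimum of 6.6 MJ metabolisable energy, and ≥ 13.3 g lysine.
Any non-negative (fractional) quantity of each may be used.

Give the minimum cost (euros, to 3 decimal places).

€0.410

This is a linear program. Let x1 = kg of cassava meal, x2 = kg of cottonseed meal, x3 = kg of limestone.
Minimise 0.27x1 + 0.45x2 + 0.09x3 with:
  1x1 + 11.3x2 + 0.2x3 ≥ 10.3   (phosphorus)
  11.3x1 + 10.6x2 ≥ 6.6   (metabolisable energy)
  0.9x1 + 16.9x2 ≥ 13.3   (lysine)
  x1, x2, x3 ≥ 0.
The cheapest feasible vertex uses only cottonseed meal; cassava meal, limestone are not used. There the phosphorus constraint is tight.
So cottonseed meal = 0.9115 kg.
Cost = 0.45·0.9115 = 0.41018.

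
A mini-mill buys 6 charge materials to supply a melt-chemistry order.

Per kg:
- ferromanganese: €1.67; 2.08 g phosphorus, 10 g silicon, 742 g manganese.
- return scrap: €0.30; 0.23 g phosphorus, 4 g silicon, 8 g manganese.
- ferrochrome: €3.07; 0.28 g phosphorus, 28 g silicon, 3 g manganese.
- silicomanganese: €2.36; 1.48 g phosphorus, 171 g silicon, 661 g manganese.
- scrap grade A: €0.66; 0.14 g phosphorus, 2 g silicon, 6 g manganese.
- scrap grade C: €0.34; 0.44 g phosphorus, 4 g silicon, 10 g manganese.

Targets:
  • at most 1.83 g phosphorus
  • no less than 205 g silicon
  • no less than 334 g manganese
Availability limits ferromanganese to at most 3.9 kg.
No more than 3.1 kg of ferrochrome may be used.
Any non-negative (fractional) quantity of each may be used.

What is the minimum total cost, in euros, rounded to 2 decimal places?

Treat it as an LP. Let x1 = kg of ferromanganese, x2 = kg of return scrap, x3 = kg of ferrochrome, x4 = kg of silicomanganese, x5 = kg of scrap grade A, x6 = kg of scrap grade C.
Minimize 1.67x1 + 0.3x2 + 3.07x3 + 2.36x4 + 0.66x5 + 0.34x6 subject to:
  2.08x1 + 0.23x2 + 0.28x3 + 1.48x4 + 0.14x5 + 0.44x6 ≤ 1.83   (phosphorus)
  10x1 + 4x2 + 28x3 + 171x4 + 2x5 + 4x6 ≥ 205   (silicon)
  742x1 + 8x2 + 3x3 + 661x4 + 6x5 + 10x6 ≥ 334   (manganese)
  x1 ≤ 3.9
  x3 ≤ 3.1
  x1, x2, x3, x4, x5, x6 ≥ 0.
The cheapest feasible vertex uses only silicomanganese; ferromanganese, return scrap, ferrochrome, scrap grade A, scrap grade C are not used. There the silicon constraint is tight.
Optimal quantities: silicomanganese = 1.199 kg.
Cost = 2.36·1.199 = 2.8296.

€2.83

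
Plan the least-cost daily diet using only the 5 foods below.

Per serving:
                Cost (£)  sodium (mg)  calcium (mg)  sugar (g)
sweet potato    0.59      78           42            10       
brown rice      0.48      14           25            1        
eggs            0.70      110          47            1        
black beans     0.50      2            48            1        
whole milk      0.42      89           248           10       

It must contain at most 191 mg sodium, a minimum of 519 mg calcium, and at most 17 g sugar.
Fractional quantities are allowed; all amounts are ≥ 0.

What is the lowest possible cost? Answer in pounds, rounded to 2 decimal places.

This is a linear program. Let x1 = servings of sweet potato, x2 = servings of brown rice, x3 = servings of eggs, x4 = servings of black beans, x5 = servings of whole milk.
min 0.59x1 + 0.48x2 + 0.7x3 + 0.5x4 + 0.42x5 s.t.:
  78x1 + 14x2 + 110x3 + 2x4 + 89x5 ≤ 191   (sodium)
  42x1 + 25x2 + 47x3 + 48x4 + 248x5 ≥ 519   (calcium)
  10x1 + 1x2 + 1x3 + 1x4 + 10x5 ≤ 17   (sugar)
  x1, x2, x3, x4, x5 ≥ 0.
The optimal basis is {black beans, whole milk}; sweet potato, brown rice, eggs drop out. The calcium and sugar requirements are met with equality.
So black beans = 4.198 servings, whole milk = 1.28 servings.
Cost = 0.5·4.198 + 0.42·1.28 = 2.6366.

£2.64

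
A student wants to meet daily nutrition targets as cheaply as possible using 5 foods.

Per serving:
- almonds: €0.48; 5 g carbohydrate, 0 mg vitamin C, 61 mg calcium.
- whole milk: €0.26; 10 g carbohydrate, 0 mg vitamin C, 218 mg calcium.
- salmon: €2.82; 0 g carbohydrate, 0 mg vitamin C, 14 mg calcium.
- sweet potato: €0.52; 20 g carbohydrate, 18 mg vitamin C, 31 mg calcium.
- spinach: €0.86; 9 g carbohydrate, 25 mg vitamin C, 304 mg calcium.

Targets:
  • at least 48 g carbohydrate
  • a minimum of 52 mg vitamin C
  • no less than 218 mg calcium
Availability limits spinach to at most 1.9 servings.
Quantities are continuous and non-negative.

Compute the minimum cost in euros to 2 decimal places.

Treat it as an LP. Let x1 = servings of almonds, x2 = servings of whole milk, x3 = servings of salmon, x4 = servings of sweet potato, x5 = servings of spinach.
min 0.48x1 + 0.26x2 + 2.82x3 + 0.52x4 + 0.86x5 s.t.:
  5x1 + 10x2 + 20x4 + 9x5 ≥ 48   (carbohydrate)
  18x4 + 25x5 ≥ 52   (vitamin C)
  61x1 + 218x2 + 14x3 + 31x4 + 304x5 ≥ 218   (calcium)
  x5 ≤ 1.9
  x1, x2, x3, x4, x5 ≥ 0.
The optimal basis is {sweet potato, spinach}; almonds, whole milk, salmon drop out. The vitamin C and calcium requirements are met with equality.
So sweet potato = 2.205 servings, spinach = 0.4922 servings.
Total cost: 0.52·2.205 + 0.86·0.4922 = 1.5699.

€1.57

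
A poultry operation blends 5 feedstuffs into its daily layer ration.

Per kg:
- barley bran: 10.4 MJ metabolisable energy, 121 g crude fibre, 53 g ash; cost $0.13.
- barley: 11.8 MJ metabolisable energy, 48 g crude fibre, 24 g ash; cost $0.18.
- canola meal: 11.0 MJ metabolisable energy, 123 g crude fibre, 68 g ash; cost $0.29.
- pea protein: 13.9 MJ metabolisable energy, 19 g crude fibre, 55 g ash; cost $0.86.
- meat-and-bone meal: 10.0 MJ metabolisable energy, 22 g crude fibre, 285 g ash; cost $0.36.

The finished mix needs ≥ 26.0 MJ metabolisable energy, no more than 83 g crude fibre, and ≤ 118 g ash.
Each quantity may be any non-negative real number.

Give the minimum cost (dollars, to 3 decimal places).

Treat it as an LP. Let x1 = kg of barley bran, x2 = kg of barley, x3 = kg of canola meal, x4 = kg of pea protein, x5 = kg of meat-and-bone meal.
Minimise 0.13x1 + 0.18x2 + 0.29x3 + 0.86x4 + 0.36x5 s.t.:
  10.4x1 + 11.8x2 + 11x3 + 13.9x4 + 10x5 ≥ 26   (metabolisable energy)
  121x1 + 48x2 + 123x3 + 19x4 + 22x5 ≤ 83   (crude fibre)
  53x1 + 24x2 + 68x3 + 55x4 + 285x5 ≤ 118   (ash)
  x1, x2, x3, x4, x5 ≥ 0.
The minimum-cost mix takes nothing from barley bran, canola meal — only barley, pea protein, meat-and-bone meal. Binding constraints: metabolisable energy, crude fibre, ash.
That vertex is x2 = 1.438, x4 = 0.5095, x5 = 0.1946.
Objective = 0.18·1.438 + 0.86·0.5095 + 0.36·0.1946 = 0.76707.

$0.767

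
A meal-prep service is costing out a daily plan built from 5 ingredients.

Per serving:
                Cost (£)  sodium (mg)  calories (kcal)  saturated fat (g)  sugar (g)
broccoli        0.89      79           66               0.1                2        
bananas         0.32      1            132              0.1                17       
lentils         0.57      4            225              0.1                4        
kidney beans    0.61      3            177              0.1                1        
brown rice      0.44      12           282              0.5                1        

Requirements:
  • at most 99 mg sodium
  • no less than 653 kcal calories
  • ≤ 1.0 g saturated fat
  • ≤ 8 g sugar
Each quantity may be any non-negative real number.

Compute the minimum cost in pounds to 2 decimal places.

Set it up as a linear program. Let x1 = servings of broccoli, x2 = servings of bananas, x3 = servings of lentils, x4 = servings of kidney beans, x5 = servings of brown rice.
min 0.89x1 + 0.32x2 + 0.57x3 + 0.61x4 + 0.44x5 subject to:
  79x1 + 1x2 + 4x3 + 3x4 + 12x5 ≤ 99   (sodium)
  66x1 + 132x2 + 225x3 + 177x4 + 282x5 ≥ 653   (calories)
  0.1x1 + 0.1x2 + 0.1x3 + 0.1x4 + 0.5x5 ≤ 1   (saturated fat)
  2x1 + 17x2 + 4x3 + 1x4 + 1x5 ≤ 8   (sugar)
  x1, x2, x3, x4, x5 ≥ 0.
The optimal basis is {lentils, brown rice}; broccoli, bananas, kidney beans drop out. Binding constraints: calories and saturated fat.
That vertex is x3 = 0.5279, x5 = 1.894.
Total cost: 0.57·0.5279 + 0.44·1.894 = 1.1343.

£1.13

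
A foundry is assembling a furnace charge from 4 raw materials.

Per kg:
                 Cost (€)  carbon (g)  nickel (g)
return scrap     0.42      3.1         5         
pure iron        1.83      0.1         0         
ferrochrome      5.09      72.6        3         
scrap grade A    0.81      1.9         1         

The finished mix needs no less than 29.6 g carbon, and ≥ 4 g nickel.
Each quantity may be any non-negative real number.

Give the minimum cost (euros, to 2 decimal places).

Let x1 = kg of return scrap, x2 = kg of pure iron, x3 = kg of ferrochrome, x4 = kg of scrap grade A.
Minimise 0.42x1 + 1.83x2 + 5.09x3 + 0.81x4 s.t.:
  3.1x1 + 0.1x2 + 72.6x3 + 1.9x4 ≥ 29.6   (carbon)
  5x1 + 3x3 + 1x4 ≥ 4   (nickel)
  x1, x2, x3, x4 ≥ 0.
The minimum-cost mix takes nothing from pure iron, scrap grade A — only return scrap, ferrochrome. The carbon and nickel requirements are met with equality.
Optimal quantities: return scrap = 0.57 kg, ferrochrome = 0.3834 kg.
Cost = 0.42·0.57 + 5.09·0.3834 = 2.1909.

€2.19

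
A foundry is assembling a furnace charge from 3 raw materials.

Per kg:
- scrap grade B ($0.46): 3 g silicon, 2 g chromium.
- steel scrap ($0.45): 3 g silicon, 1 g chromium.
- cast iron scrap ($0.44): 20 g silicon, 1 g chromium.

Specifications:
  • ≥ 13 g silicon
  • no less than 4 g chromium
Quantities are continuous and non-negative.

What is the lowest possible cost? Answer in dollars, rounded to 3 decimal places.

Let x1 = kg of scrap grade B, x2 = kg of steel scrap, x3 = kg of cast iron scrap.
min 0.46x1 + 0.45x2 + 0.44x3 with:
  3x1 + 3x2 + 20x3 ≥ 13   (silicon)
  2x1 + 1x2 + 1x3 ≥ 4   (chromium)
  x1, x2, x3 ≥ 0.
At the optimum only scrap grade B, cast iron scrap are positive (steel scrap = 0). There the silicon and chromium constraints are tight.
Optimal quantities: scrap grade B = 1.8108 kg, cast iron scrap = 0.37838 kg.
Objective = 0.46·1.8108 + 0.44·0.37838 = 0.99946.

$0.999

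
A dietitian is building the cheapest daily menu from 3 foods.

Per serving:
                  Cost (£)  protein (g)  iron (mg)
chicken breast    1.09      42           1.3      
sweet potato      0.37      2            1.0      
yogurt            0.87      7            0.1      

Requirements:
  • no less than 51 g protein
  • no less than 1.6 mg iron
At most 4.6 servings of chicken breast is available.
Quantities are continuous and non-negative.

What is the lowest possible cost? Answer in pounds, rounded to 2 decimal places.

Let x1 = servings of chicken breast, x2 = servings of sweet potato, x3 = servings of yogurt.
min 1.09x1 + 0.37x2 + 0.87x3 s.t.:
  42x1 + 2x2 + 7x3 ≥ 51   (protein)
  1.3x1 + 1x2 + 0.1x3 ≥ 1.6   (iron)
  x1 ≤ 4.6
  x1, x2, x3 ≥ 0.
The minimum-cost mix takes nothing from yogurt — only chicken breast, sweet potato. Binding constraints: protein and iron.
Solving gives x1 = 1.213, x2 = 0.02284.
Cost = 1.09·1.213 + 0.37·0.02284 = 1.3306.

£1.33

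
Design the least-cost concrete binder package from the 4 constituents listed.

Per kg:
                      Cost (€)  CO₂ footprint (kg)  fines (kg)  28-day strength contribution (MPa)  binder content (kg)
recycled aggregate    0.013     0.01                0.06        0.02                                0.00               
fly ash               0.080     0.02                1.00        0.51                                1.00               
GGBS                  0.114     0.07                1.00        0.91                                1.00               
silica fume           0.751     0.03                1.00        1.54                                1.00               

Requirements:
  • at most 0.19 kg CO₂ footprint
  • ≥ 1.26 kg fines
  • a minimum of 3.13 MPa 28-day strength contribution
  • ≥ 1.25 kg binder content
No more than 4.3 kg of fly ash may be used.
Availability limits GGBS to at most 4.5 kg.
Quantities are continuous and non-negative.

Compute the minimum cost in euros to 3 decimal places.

€0.435

This is a linear program. Let x1 = kg of recycled aggregate, x2 = kg of fly ash, x3 = kg of GGBS, x4 = kg of silica fume.
Minimize 0.013x1 + 0.08x2 + 0.114x3 + 0.751x4 with:
  0.01x1 + 0.02x2 + 0.07x3 + 0.03x4 ≤ 0.19   (CO₂ footprint)
  0.06x1 + 1x2 + 1x3 + 1x4 ≥ 1.26   (fines)
  0.02x1 + 0.51x2 + 0.91x3 + 1.54x4 ≥ 3.13   (28-day strength contribution)
  1x2 + 1x3 + 1x4 ≥ 1.25   (binder content)
  x2 ≤ 4.3
  x3 ≤ 4.5
  x1, x2, x3, x4 ≥ 0.
At the optimum only fly ash, GGBS are positive (recycled aggregate, silica fume = 0). There the CO₂ footprint and 28-day strength contribution constraints are tight.
Optimal quantities: fly ash = 2.64 kg, GGBS = 1.96 kg.
Hence cost = 0.08·2.64 + 0.114·1.96 = €0.43464.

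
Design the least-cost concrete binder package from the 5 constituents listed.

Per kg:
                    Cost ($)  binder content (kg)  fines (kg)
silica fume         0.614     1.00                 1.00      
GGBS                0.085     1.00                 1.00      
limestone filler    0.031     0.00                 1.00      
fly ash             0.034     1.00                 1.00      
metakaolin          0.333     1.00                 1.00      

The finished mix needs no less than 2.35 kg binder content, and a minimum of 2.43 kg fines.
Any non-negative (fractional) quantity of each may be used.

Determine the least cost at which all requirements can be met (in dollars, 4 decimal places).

$0.0824

Let x1 = kg of silica fume, x2 = kg of GGBS, x3 = kg of limestone filler, x4 = kg of fly ash, x5 = kg of metakaolin.
min 0.614x1 + 0.085x2 + 0.031x3 + 0.034x4 + 0.333x5 with:
  1x1 + 1x2 + 1x4 + 1x5 ≥ 2.35   (binder content)
  1x1 + 1x2 + 1x3 + 1x4 + 1x5 ≥ 2.43   (fines)
  x1, x2, x3, x4, x5 ≥ 0.
The minimum-cost mix takes nothing from silica fume, GGBS, metakaolin — only limestone filler, fly ash. Binding constraints: binder content and fines.
Solving gives x3 = 0.08, x4 = 2.35.
Objective = 0.031·0.08 + 0.034·2.35 = 0.082380.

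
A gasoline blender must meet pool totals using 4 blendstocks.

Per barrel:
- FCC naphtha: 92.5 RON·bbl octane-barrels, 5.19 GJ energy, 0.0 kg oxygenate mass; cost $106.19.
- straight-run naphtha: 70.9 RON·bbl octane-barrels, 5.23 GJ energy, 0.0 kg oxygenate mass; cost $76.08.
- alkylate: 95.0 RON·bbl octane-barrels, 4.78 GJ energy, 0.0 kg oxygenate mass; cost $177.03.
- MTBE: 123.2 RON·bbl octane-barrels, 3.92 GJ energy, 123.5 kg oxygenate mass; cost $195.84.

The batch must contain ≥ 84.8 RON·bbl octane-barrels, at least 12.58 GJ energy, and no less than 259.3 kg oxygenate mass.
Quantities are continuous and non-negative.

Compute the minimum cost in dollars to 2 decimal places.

Let x1 = barrels of FCC naphtha, x2 = barrels of straight-run naphtha, x3 = barrels of alkylate, x4 = barrels of MTBE.
Minimise 106.19x1 + 76.08x2 + 177.03x3 + 195.84x4 with:
  92.5x1 + 70.9x2 + 95x3 + 123.2x4 ≥ 84.8   (octane-barrels)
  5.19x1 + 5.23x2 + 4.78x3 + 3.92x4 ≥ 12.58   (energy)
  123.5x4 ≥ 259.3   (oxygenate mass)
  x1, x2, x3, x4 ≥ 0.
The cheapest feasible vertex uses only straight-run naphtha, MTBE; FCC naphtha, alkylate are not used. There the energy and oxygenate mass constraints are tight.
So straight-run naphtha = 0.83166 barrels, MTBE = 2.0996 barrels.
Total cost: 76.08·0.83166 + 195.84·2.0996 = 474.4584.

$474.46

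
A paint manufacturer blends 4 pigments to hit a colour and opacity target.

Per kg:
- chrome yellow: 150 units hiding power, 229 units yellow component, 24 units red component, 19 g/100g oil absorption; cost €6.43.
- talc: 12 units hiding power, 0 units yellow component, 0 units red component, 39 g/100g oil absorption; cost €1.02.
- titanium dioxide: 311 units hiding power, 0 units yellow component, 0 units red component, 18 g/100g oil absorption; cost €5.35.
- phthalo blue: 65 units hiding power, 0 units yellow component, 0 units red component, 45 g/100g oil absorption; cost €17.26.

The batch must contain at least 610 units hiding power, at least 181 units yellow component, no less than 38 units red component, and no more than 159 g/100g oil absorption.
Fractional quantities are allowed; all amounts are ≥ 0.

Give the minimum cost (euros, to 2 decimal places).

€16.59

Treat it as an LP. Let x1 = kg of chrome yellow, x2 = kg of talc, x3 = kg of titanium dioxide, x4 = kg of phthalo blue.
Minimise 6.43x1 + 1.02x2 + 5.35x3 + 17.26x4 s.t.:
  150x1 + 12x2 + 311x3 + 65x4 ≥ 610   (hiding power)
  229x1 ≥ 181   (yellow component)
  24x1 ≥ 38   (red component)
  19x1 + 39x2 + 18x3 + 45x4 ≤ 159   (oil absorption)
  x1, x2, x3, x4 ≥ 0.
At the optimum only chrome yellow, titanium dioxide are positive (talc, phthalo blue = 0). There the hiding power and red component constraints are tight.
Solving gives x1 = 1.583, x3 = 1.198.
Objective = 6.43·1.583 + 5.35·1.198 = 16.5880.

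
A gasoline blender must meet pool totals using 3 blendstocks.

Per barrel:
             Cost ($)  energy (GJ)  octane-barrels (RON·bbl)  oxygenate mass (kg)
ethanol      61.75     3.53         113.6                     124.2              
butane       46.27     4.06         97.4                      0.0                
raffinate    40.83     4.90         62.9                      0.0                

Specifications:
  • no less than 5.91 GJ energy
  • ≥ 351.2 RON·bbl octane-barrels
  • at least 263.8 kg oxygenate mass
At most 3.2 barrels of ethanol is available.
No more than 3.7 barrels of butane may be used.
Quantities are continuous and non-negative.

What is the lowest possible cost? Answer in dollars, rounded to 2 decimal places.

$183.37

Let x1 = barrels of ethanol, x2 = barrels of butane, x3 = barrels of raffinate.
min 61.75x1 + 46.27x2 + 40.83x3 subject to:
  3.53x1 + 4.06x2 + 4.9x3 ≥ 5.91   (energy)
  113.6x1 + 97.4x2 + 62.9x3 ≥ 351.2   (octane-barrels)
  124.2x1 ≥ 263.8   (oxygenate mass)
  x1 ≤ 3.2
  x2 ≤ 3.7
  x1, x2, x3 ≥ 0.
The minimum-cost mix takes nothing from raffinate — only ethanol, butane. The octane-barrels and oxygenate mass requirements are met with equality.
That vertex is x1 = 2.124, x2 = 1.1285.
Cost = 61.75·2.124 + 46.27·1.1285 = 183.3727.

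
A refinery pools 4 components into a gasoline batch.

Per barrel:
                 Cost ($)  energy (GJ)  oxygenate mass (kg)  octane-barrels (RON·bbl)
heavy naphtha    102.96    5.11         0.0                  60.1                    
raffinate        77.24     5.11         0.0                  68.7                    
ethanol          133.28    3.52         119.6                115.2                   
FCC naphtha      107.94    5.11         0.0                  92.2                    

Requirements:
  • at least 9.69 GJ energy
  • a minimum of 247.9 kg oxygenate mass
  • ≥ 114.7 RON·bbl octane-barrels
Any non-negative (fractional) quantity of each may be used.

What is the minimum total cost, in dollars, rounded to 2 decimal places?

This is a linear program. Let x1 = barrels of heavy naphtha, x2 = barrels of raffinate, x3 = barrels of ethanol, x4 = barrels of FCC naphtha.
min 102.96x1 + 77.24x2 + 133.28x3 + 107.94x4 s.t.:
  5.11x1 + 5.11x2 + 3.52x3 + 5.11x4 ≥ 9.69   (energy)
  119.6x3 ≥ 247.9   (oxygenate mass)
  60.1x1 + 68.7x2 + 115.2x3 + 92.2x4 ≥ 114.7   (octane-barrels)
  x1, x2, x3, x4 ≥ 0.
The cheapest feasible vertex uses only raffinate, ethanol; heavy naphtha, FCC naphtha are not used. Binding constraints: energy and oxygenate mass.
Solving gives x2 = 0.468483, x3 = 2.07274.
Hence cost = 77.24·0.468483 + 133.28·2.07274 = $312.4404.

$312.44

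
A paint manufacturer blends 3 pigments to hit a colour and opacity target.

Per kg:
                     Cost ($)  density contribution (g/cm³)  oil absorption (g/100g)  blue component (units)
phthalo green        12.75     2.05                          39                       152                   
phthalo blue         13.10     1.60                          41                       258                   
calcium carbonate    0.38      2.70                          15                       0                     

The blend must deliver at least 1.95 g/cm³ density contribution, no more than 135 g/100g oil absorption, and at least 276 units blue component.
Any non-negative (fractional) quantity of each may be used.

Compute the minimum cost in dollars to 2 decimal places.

Let x1 = kg of phthalo green, x2 = kg of phthalo blue, x3 = kg of calcium carbonate.
min 12.75x1 + 13.1x2 + 0.38x3 subject to:
  2.05x1 + 1.6x2 + 2.7x3 ≥ 1.95   (density contribution)
  39x1 + 41x2 + 15x3 ≤ 135   (oil absorption)
  152x1 + 258x2 ≥ 276   (blue component)
  x1, x2, x3 ≥ 0.
The cheapest feasible vertex uses only phthalo blue, calcium carbonate; phthalo green is not used. The density contribution and blue component requirements are met with equality.
Solving gives x2 = 1.07, x3 = 0.08829.
Hence cost = 13.1·1.07 + 0.38·0.08829 = $14.0506.

$14.05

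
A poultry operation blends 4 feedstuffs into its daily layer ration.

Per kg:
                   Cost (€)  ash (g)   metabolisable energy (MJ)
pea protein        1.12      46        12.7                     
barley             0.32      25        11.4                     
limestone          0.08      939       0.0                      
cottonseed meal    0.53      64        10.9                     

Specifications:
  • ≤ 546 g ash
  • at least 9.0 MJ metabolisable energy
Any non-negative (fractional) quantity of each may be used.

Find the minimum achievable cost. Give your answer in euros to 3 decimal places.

€0.253

Treat it as an LP. Let x1 = kg of pea protein, x2 = kg of barley, x3 = kg of limestone, x4 = kg of cottonseed meal.
min 1.12x1 + 0.32x2 + 0.08x3 + 0.53x4 s.t.:
  46x1 + 25x2 + 939x3 + 64x4 ≤ 546   (ash)
  12.7x1 + 11.4x2 + 10.9x4 ≥ 9   (metabolisable energy)
  x1, x2, x3, x4 ≥ 0.
The minimum-cost mix takes nothing from pea protein, limestone, cottonseed meal — only barley. There the metabolisable energy constraint is tight.
So barley = 0.7895 kg.
Cost = 0.32·0.7895 = 0.25264.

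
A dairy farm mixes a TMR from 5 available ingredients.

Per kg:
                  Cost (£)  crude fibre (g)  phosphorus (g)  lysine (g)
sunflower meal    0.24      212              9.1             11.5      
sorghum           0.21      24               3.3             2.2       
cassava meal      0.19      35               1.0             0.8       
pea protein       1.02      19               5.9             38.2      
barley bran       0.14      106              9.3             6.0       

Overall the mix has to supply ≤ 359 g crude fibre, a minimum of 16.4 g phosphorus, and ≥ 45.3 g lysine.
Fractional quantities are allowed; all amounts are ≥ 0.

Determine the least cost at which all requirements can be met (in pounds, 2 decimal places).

£1.10

Let x1 = kg of sunflower meal, x2 = kg of sorghum, x3 = kg of cassava meal, x4 = kg of pea protein, x5 = kg of barley bran.
Minimize 0.24x1 + 0.21x2 + 0.19x3 + 1.02x4 + 0.14x5 with:
  212x1 + 24x2 + 35x3 + 19x4 + 106x5 ≤ 359   (crude fibre)
  9.1x1 + 3.3x2 + 1x3 + 5.9x4 + 9.3x5 ≥ 16.4   (phosphorus)
  11.5x1 + 2.2x2 + 0.8x3 + 38.2x4 + 6x5 ≥ 45.3   (lysine)
  x1, x2, x3, x4, x5 ≥ 0.
The optimal basis is {sunflower meal, pea protein}; sorghum, cassava meal, barley bran drop out. Binding constraints: crude fibre and lysine.
Optimal quantities: sunflower meal = 1.631 kg, pea protein = 0.6948 kg.
Total cost: 0.24·1.631 + 1.02·0.6948 = 1.1001.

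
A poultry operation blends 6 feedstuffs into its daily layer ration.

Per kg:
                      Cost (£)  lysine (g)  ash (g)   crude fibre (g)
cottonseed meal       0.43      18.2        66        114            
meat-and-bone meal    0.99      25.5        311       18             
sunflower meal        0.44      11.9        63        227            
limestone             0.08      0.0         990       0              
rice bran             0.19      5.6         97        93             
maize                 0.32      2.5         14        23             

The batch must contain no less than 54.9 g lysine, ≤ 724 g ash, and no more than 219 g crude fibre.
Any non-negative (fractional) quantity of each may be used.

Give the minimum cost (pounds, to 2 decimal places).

Let x1 = kg of cottonseed meal, x2 = kg of meat-and-bone meal, x3 = kg of sunflower meal, x4 = kg of limestone, x5 = kg of rice bran, x6 = kg of maize.
Minimize 0.43x1 + 0.99x2 + 0.44x3 + 0.08x4 + 0.19x5 + 0.32x6 with:
  18.2x1 + 25.5x2 + 11.9x3 + 5.6x5 + 2.5x6 ≥ 54.9   (lysine)
  66x1 + 311x2 + 63x3 + 990x4 + 97x5 + 14x6 ≤ 724   (ash)
  114x1 + 18x2 + 227x3 + 93x5 + 23x6 ≤ 219   (crude fibre)
  x1, x2, x3, x4, x5, x6 ≥ 0.
The cheapest feasible vertex uses only cottonseed meal, meat-and-bone meal; sunflower meal, limestone, rice bran, maize are not used. The lysine and crude fibre requirements are met with equality.
Optimal quantities: cottonseed meal = 1.782 kg, meat-and-bone meal = 0.8811 kg.
Hence cost = 0.43·1.782 + 0.99·0.8811 = £1.6385.

£1.64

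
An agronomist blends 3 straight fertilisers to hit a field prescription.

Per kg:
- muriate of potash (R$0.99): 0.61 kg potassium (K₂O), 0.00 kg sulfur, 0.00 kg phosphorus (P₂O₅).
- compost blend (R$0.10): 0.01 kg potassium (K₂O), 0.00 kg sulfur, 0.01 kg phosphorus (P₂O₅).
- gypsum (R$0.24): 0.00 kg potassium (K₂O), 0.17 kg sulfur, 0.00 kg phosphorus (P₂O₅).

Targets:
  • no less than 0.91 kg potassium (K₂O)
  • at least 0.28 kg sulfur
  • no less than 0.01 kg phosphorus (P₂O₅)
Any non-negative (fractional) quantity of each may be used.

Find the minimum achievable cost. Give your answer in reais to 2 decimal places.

Let x1 = kg of muriate of potash, x2 = kg of compost blend, x3 = kg of gypsum.
min 0.99x1 + 0.1x2 + 0.24x3 with:
  0.61x1 + 0.01x2 ≥ 0.91   (potassium (K₂O))
  0.17x3 ≥ 0.28   (sulfur)
  0.01x2 ≥ 0.01   (phosphorus (P₂O₅))
  x1, x2, x3 ≥ 0.
All 3 inputs are positive at the optimum. Binding constraints: potassium (K₂O), sulfur, phosphorus (P₂O₅).
Optimal quantities: muriate of potash = 1.475 kg, compost blend = 1 kg, gypsum = 1.647 kg.
Hence cost = 0.99·1.475 + 0.1·1 + 0.24·1.647 = R$1.9555.

R$1.96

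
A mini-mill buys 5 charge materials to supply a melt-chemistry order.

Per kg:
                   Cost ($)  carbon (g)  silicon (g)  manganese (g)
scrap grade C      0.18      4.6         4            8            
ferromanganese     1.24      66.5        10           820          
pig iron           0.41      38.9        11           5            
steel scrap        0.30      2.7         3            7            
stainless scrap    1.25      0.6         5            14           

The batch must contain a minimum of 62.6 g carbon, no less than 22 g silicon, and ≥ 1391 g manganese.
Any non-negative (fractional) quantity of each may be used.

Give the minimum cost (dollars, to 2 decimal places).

$2.29

Let x1 = kg of scrap grade C, x2 = kg of ferromanganese, x3 = kg of pig iron, x4 = kg of steel scrap, x5 = kg of stainless scrap.
min 0.18x1 + 1.24x2 + 0.41x3 + 0.3x4 + 1.25x5 with:
  4.6x1 + 66.5x2 + 38.9x3 + 2.7x4 + 0.6x5 ≥ 62.6   (carbon)
  4x1 + 10x2 + 11x3 + 3x4 + 5x5 ≥ 22   (silicon)
  8x1 + 820x2 + 5x3 + 7x4 + 14x5 ≥ 1391   (manganese)
  x1, x2, x3, x4, x5 ≥ 0.
The minimum-cost mix takes nothing from scrap grade C, steel scrap, stainless scrap — only ferromanganese, pig iron. Binding constraints: silicon and manganese.
Solving gives x2 = 1.694, x3 = 0.4604.
Cost = 1.24·1.694 + 0.41·0.4604 = 2.2893.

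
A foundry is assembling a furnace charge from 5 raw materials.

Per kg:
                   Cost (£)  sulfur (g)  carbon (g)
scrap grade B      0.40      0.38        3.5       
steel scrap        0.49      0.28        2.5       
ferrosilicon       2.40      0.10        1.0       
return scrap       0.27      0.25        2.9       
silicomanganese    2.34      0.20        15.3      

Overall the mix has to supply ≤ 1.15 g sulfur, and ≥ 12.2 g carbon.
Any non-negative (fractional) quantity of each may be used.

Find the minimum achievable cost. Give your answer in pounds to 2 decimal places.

£1.14

Treat it as an LP. Let x1 = kg of scrap grade B, x2 = kg of steel scrap, x3 = kg of ferrosilicon, x4 = kg of return scrap, x5 = kg of silicomanganese.
Minimise 0.4x1 + 0.49x2 + 2.4x3 + 0.27x4 + 2.34x5 s.t.:
  0.38x1 + 0.28x2 + 0.1x3 + 0.25x4 + 0.2x5 ≤ 1.15   (sulfur)
  3.5x1 + 2.5x2 + 1x3 + 2.9x4 + 15.3x5 ≥ 12.2   (carbon)
  x1, x2, x3, x4, x5 ≥ 0.
The optimal basis is {return scrap}; scrap grade B, steel scrap, ferrosilicon, silicomanganese drop out. There the carbon constraint is tight.
That vertex is x4 = 4.207.
Objective = 0.27·4.207 = 1.1359.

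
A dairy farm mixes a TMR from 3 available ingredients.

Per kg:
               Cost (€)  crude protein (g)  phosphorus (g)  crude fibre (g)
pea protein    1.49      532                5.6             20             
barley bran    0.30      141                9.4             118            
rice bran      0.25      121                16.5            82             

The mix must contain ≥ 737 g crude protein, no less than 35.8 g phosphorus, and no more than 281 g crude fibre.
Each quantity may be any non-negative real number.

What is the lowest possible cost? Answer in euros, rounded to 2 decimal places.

€1.77

This is a linear program. Let x1 = kg of pea protein, x2 = kg of barley bran, x3 = kg of rice bran.
min 1.49x1 + 0.3x2 + 0.25x3 subject to:
  532x1 + 141x2 + 121x3 ≥ 737   (crude protein)
  5.6x1 + 9.4x2 + 16.5x3 ≥ 35.8   (phosphorus)
  20x1 + 118x2 + 82x3 ≤ 281   (crude fibre)
  x1, x2, x3 ≥ 0.
At the optimum only pea protein, rice bran are positive (barley bran = 0). The crude protein and crude fibre requirements are met with equality.
That vertex is x1 = 0.6415, x3 = 3.27.
Objective = 1.49·0.6415 + 0.25·3.27 = 1.7733.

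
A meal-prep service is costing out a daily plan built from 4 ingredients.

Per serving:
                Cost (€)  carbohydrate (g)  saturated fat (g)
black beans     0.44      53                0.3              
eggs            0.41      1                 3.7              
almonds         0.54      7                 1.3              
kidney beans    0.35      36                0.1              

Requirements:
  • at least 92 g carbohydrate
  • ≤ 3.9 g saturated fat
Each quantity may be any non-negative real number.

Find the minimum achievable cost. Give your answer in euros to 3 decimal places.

€0.764

Let x1 = servings of black beans, x2 = servings of eggs, x3 = servings of almonds, x4 = servings of kidney beans.
min 0.44x1 + 0.41x2 + 0.54x3 + 0.35x4 with:
  53x1 + 1x2 + 7x3 + 36x4 ≥ 92   (carbohydrate)
  0.3x1 + 3.7x2 + 1.3x3 + 0.1x4 ≤ 3.9   (saturated fat)
  x1, x2, x3, x4 ≥ 0.
At the optimum only black beans is positive (eggs, almonds, kidney beans = 0). The carbohydrate requirement is met with equality.
Optimal quantities: black beans = 1.736 servings.
Cost = 0.44·1.736 = 0.76384.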